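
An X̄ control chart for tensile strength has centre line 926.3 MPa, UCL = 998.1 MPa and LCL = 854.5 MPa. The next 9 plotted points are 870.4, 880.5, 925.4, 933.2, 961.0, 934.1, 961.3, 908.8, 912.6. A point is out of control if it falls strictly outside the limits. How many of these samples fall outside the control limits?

All 9 points lie within [854.5, 998.1].

0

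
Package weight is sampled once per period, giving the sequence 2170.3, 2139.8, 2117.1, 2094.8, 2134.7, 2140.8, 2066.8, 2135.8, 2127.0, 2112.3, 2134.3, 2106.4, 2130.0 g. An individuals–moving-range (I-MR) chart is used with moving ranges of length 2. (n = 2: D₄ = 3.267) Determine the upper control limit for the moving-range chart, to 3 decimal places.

Moving ranges: 30.5, 22.7, 22.3, 39.9, 6.1, 74.0, 69.0, 8.8, 14.7, 22.0, 27.9, 23.6; M̄R̄ = 361.5000 / 12 = 30.1250
UCL_MR = D₄·M̄R̄ = 3.267 × 30.1250 = 98.4184

98.418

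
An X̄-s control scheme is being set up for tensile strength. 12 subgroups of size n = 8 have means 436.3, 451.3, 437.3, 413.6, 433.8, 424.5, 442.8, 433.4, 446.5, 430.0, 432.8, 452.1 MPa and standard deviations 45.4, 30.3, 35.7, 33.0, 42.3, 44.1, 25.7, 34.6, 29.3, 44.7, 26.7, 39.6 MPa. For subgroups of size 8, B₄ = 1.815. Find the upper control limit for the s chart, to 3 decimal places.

65.249

s̄ = (45.4 + 30.3 + 35.7 + 33.0 + 42.3 + 44.1 + 25.7 + 34.6 + 29.3 + 44.7 + 26.7 + 39.6) / 12 = 35.9500
UCL_s = B₄·s̄ = 1.815 × 35.9500 = 65.2492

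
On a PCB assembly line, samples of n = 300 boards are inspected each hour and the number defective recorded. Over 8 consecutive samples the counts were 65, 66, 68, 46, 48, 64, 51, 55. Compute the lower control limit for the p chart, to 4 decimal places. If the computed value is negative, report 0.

0.1246

p̄ = Σdᵢ / (k·n) = 463 / (8 × 300) = 0.19292
LCL = p̄ − 3·√(p̄(1−p̄)/n) = 0.19292 − 3 × 0.02278 = 0.12457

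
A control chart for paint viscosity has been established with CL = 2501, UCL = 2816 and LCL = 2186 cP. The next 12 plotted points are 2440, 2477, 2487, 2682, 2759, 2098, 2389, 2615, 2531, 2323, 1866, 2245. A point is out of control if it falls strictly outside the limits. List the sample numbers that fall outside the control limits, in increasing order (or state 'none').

Compare each point to [2186, 2816]: sample 6 = 2098 < LCL; sample 11 = 1866 < LCL.

6, 11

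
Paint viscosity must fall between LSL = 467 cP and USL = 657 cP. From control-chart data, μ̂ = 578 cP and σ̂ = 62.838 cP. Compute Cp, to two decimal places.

Cp = (USL − LSL) / (6σ̂) = (657 − 467) / (6 × 62.838) = 190.0000 / 377.0280 = 0.5039

0.50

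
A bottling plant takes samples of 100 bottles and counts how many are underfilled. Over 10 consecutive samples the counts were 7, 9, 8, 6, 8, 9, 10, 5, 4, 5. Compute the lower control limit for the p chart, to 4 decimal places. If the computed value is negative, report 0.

0.0000

p̄ = Σdᵢ / (k·n) = 71 / (10 × 100) = 0.07100
LCL = p̄ − 3·√(p̄(1−p̄)/n) = 0.07100 − 3 × 0.02568 = -0.00605 → 0 (negative, so LCL = 0)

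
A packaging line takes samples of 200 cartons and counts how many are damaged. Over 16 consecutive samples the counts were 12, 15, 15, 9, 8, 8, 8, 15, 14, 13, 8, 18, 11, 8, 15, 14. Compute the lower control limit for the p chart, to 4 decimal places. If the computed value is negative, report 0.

0.0094

p̄ = Σdᵢ / (k·n) = 191 / (16 × 200) = 0.05969
LCL = p̄ − 3·√(p̄(1−p̄)/n) = 0.05969 − 3 × 0.01675 = 0.00943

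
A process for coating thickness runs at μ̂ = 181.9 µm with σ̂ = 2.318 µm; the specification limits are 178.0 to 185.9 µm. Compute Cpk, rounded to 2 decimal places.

0.56

Cpu = (USL − μ̂) / (3σ̂) = (185.9 − 181.9) / (3 × 2.318) = 0.5752; Cpl = (μ̂ − LSL) / (3σ̂) = (181.9 − 178.0) / (3 × 2.318) = 0.5608; Cpk = min(Cpu, Cpl) = 0.5608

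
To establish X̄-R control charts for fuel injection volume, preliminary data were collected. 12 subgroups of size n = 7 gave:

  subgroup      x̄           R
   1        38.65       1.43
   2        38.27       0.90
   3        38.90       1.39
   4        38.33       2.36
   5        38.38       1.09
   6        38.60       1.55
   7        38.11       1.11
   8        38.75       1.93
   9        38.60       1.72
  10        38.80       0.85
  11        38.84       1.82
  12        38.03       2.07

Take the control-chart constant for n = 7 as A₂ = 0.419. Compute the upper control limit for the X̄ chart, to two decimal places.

X̄̄ = (38.65 + 38.27 + 38.90 + 38.33 + 38.38 + 38.60 + 38.11 + 38.75 + 38.60 + 38.80 + 38.84 + 38.03) / 12 = 462.2600 / 12 = 38.5217
R̄ = (1.43 + 0.90 + 1.39 + 2.36 + 1.09 + 1.55 + 1.11 + 1.93 + 1.72 + 0.85 + 1.82 + 2.07) / 12 = 18.2200 / 12 = 1.5183
UCL = X̄̄ + A₂·R̄ = 38.5217 + 0.419 × 1.5183 = 39.1578

39.16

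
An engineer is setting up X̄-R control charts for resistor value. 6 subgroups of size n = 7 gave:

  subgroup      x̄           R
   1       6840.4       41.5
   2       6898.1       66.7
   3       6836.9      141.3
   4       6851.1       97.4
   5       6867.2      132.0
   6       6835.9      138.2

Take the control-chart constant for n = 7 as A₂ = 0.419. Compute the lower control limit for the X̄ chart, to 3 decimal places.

X̄̄ = (6840.4 + 6898.1 + 6836.9 + 6851.1 + 6867.2 + 6835.9) / 6 = 41129.6000 / 6 = 6854.9333
R̄ = (41.5 + 66.7 + 141.3 + 97.4 + 132.0 + 138.2) / 6 = 617.1000 / 6 = 102.8500
LCL = X̄̄ − A₂·R̄ = 6854.9333 − 0.419 × 102.8500 = 6811.8392

6811.839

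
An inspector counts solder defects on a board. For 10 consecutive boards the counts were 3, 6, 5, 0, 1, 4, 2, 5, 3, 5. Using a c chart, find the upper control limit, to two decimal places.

c̄ = (3 + 6 + 5 + 0 + 1 + 4 + 2 + 5 + 3 + 5) / 10 = 34 / 10 = 3.4000
UCL = c̄ + 3√c̄ = 3.4000 + 3 × √3.4000 = 3.4000 + 3 × 1.8439 = 8.9317

8.93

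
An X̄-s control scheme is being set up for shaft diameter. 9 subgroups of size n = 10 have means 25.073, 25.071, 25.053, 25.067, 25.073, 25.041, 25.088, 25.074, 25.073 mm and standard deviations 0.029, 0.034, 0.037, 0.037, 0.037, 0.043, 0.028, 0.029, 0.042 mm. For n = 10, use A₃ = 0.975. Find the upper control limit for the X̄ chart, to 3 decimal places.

25.102

X̄̄ = (25.073 + 25.071 + 25.053 + 25.067 + 25.073 + 25.041 + 25.088 + 25.074 + 25.073) / 9 = 25.0681
s̄ = (0.029 + 0.034 + 0.037 + 0.037 + 0.037 + 0.043 + 0.028 + 0.029 + 0.042) / 9 = 0.0351
UCL = X̄̄ + A₃·s̄ = 25.0681 + 0.975 × 0.0351 = 25.1023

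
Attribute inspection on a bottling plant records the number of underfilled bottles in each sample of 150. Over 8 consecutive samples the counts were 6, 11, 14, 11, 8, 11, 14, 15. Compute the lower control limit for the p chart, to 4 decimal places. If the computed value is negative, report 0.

0.0105

p̄ = Σdᵢ / (k·n) = 90 / (8 × 150) = 0.07500
LCL = p̄ − 3·√(p̄(1−p̄)/n) = 0.07500 − 3 × 0.02151 = 0.01048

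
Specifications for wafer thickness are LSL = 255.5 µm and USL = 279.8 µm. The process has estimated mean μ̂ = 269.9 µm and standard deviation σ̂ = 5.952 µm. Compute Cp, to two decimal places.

0.68

Cp = (USL − LSL) / (6σ̂) = (279.8 − 255.5) / (6 × 5.952) = 24.3000 / 35.7120 = 0.6804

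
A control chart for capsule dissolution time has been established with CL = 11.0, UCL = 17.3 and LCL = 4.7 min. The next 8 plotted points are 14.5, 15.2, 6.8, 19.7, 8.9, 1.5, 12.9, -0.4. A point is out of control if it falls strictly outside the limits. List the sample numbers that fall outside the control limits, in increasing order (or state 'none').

Compare each point to [4.7, 17.3]: sample 4 = 19.7 > UCL; sample 6 = 1.5 < LCL; sample 8 = -0.4 < LCL.

4, 6, 8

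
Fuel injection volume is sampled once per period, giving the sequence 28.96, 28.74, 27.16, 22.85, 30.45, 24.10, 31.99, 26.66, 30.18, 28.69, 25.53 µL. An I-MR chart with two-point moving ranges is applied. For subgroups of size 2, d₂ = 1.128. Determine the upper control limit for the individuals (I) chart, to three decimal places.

38.779

X̄ = (28.96 + 28.74 + 27.16 + 22.85 + 30.45 + 24.10 + 31.99 + 26.66 + 30.18 + 28.69 + 25.53) / 11 = 27.7555
Moving ranges: 0.22, 1.58, 4.31, 7.60, 6.35, 7.89, 5.33, 3.52, 1.49, 3.16; M̄R̄ = 41.4500 / 10 = 4.1450
UCL = X̄ + 3·M̄R̄/d₂ = 27.7555 + 3 × 4.1450 / 1.128 = 38.7794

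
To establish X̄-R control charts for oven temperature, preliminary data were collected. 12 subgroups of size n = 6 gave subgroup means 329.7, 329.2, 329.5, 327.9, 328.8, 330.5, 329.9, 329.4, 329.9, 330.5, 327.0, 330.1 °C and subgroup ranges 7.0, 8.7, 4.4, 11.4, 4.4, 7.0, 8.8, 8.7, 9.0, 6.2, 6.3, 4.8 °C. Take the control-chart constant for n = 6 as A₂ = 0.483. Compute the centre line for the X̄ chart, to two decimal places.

329.37

X̄̄ = (329.7 + 329.2 + 329.5 + 327.9 + 328.8 + 330.5 + 329.9 + 329.4 + 329.9 + 330.5 + 327.0 + 330.1) / 12 = 3952.4000 / 12 = 329.3667
CL = X̄̄ = 329.3667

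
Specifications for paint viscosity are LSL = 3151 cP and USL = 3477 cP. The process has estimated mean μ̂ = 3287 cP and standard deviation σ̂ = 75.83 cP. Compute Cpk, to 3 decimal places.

Cpu = (USL − μ̂) / (3σ̂) = (3477 − 3287) / (3 × 75.83) = 0.8352; Cpl = (μ̂ − LSL) / (3σ̂) = (3287 − 3151) / (3 × 75.83) = 0.5978; Cpk = min(Cpu, Cpl) = 0.5978

0.598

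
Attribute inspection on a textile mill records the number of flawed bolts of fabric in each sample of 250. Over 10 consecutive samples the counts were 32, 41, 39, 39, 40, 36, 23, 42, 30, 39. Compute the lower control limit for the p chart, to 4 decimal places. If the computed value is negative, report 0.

p̄ = Σdᵢ / (k·n) = 361 / (10 × 250) = 0.14440
LCL = p̄ − 3·√(p̄(1−p̄)/n) = 0.14440 − 3 × 0.02223 = 0.07771

0.0777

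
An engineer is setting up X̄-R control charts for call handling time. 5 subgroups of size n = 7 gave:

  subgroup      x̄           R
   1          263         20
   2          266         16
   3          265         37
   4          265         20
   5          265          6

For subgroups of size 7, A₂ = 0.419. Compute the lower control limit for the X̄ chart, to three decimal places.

256.504

X̄̄ = (263 + 266 + 265 + 265 + 265) / 5 = 1324.0000 / 5 = 264.8000
R̄ = (20 + 16 + 37 + 20 + 6) / 5 = 99.0000 / 5 = 19.8000
LCL = X̄̄ − A₂·R̄ = 264.8000 − 0.419 × 19.8000 = 256.5038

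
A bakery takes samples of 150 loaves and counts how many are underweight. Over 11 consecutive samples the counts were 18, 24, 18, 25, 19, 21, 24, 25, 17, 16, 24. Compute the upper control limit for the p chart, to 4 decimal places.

p̄ = Σdᵢ / (k·n) = 231 / (11 × 150) = 0.14000
UCL = p̄ + 3·√(p̄(1−p̄)/n) = 0.14000 + 3 × √(0.14000×0.86000/150) = 0.14000 + 3 × 0.02833 = 0.22499

0.2250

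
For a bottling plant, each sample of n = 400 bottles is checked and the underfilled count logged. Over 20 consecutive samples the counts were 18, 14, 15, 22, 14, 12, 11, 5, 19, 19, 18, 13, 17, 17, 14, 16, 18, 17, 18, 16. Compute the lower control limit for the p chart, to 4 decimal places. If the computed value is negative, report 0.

p̄ = Σdᵢ / (k·n) = 313 / (20 × 400) = 0.03913
LCL = p̄ − 3·√(p̄(1−p̄)/n) = 0.03913 − 3 × 0.00969 = 0.01004

0.0100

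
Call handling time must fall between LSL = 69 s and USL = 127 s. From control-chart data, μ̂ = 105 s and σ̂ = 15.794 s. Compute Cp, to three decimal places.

0.612

Cp = (USL − LSL) / (6σ̂) = (127 − 69) / (6 × 15.794) = 58.0000 / 94.7640 = 0.6120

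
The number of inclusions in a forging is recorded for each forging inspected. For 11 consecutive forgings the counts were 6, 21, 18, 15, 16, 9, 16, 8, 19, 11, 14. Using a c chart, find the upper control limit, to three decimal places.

c̄ = (6 + 21 + 18 + 15 + 16 + 9 + 16 + 8 + 19 + 11 + 14) / 11 = 153 / 11 = 13.9091
UCL = c̄ + 3√c̄ = 13.9091 + 3 × √13.9091 = 13.9091 + 3 × 3.7295 = 25.0976

25.098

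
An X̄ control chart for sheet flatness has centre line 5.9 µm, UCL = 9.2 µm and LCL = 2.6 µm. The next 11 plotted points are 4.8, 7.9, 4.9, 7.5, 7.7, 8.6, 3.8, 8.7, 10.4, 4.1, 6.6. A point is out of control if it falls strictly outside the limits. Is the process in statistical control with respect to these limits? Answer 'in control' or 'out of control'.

Compare each point to [2.6, 9.2]: sample 9 = 10.4 > UCL.

out of control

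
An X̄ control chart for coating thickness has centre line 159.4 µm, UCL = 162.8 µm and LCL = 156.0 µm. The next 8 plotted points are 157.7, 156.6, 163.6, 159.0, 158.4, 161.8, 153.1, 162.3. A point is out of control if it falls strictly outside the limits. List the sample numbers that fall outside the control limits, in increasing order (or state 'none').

Compare each point to [156.0, 162.8]: sample 3 = 163.6 > UCL; sample 7 = 153.1 < LCL.

3, 7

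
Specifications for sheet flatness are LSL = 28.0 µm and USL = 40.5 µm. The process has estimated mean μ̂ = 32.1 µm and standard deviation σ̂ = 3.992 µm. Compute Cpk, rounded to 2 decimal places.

Cpu = (USL − μ̂) / (3σ̂) = (40.5 − 32.1) / (3 × 3.992) = 0.7014; Cpl = (μ̂ − LSL) / (3σ̂) = (32.1 − 28.0) / (3 × 3.992) = 0.3424; Cpk = min(Cpu, Cpl) = 0.3424

0.34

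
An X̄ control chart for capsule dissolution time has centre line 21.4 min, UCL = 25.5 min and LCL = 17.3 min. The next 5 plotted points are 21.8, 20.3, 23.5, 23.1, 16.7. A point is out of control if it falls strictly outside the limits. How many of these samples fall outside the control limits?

Compare each point to [17.3, 25.5]: sample 5 = 16.7 < LCL.

1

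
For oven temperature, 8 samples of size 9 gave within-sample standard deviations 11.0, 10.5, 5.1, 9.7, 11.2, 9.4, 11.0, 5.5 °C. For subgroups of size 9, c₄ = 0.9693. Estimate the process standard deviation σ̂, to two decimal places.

9.47

s̄ = (11.0 + 10.5 + 5.1 + 9.7 + 11.2 + 9.4 + 11.0 + 5.5) / 8 = 9.1750
σ̂ = s̄ / c₄ = 9.1750 / 0.9693 = 9.4656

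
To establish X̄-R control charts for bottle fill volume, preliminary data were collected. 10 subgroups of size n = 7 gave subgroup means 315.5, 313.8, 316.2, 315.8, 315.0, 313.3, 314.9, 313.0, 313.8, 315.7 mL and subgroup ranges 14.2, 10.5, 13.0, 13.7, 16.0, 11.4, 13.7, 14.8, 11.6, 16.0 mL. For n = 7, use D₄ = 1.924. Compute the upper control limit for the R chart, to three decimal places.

25.955

R̄ = (14.2 + 10.5 + 13.0 + 13.7 + 16.0 + 11.4 + 13.7 + 14.8 + 11.6 + 16.0) / 10 = 134.9000 / 10 = 13.4900
UCL_R = D₄·R̄ = 1.924 × 13.4900 = 25.9548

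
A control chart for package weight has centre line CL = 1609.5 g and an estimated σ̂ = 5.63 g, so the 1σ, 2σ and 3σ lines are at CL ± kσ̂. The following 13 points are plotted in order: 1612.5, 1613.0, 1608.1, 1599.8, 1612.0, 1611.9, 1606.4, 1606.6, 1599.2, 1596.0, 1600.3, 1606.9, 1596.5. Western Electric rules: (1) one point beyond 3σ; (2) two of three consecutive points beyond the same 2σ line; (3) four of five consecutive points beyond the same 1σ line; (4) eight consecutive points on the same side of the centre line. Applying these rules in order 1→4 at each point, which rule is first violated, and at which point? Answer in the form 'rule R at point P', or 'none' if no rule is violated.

Zone of each point (C = within 1σ̂, B = 1σ̂–2σ̂, A = 2σ̂–3σ̂, * = beyond 3σ̂; sign = side of CL): 1:+C, 2:+C, 3:-C, 4:-B, 5:+C, 6:+C, 7:-C, 8:-C, 9:-B, 10:-A, 11:-B, 12:-C, 13:-A
Rule 3 (four of five consecutive points beyond the same 1σ limit) is satisfied at point 13.

rule 3 at point 13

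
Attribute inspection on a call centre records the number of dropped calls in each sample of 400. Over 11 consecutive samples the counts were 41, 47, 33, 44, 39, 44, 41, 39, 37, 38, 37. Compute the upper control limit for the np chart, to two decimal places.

p̄ = Σdᵢ / (k·n) = 440 / (11 × 400) = 0.10000
UCL = np̄ + 3·√(np̄(1−p̄)) = 40.0000 + 3 × √(40.0000×0.90000) = 40.0000 + 3 × 6.0000 = 58.0000

58.00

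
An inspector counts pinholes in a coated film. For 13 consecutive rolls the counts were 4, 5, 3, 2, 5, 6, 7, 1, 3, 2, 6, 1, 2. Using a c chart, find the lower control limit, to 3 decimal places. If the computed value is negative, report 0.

c̄ = (4 + 5 + 3 + 2 + 5 + 6 + 7 + 1 + 3 + 2 + 6 + 1 + 2) / 13 = 47 / 13 = 3.6154
LCL = c̄ − 3√c̄ = 3.6154 − 3 × 1.9014 = -2.0889 → 0 (cannot be negative)

0.000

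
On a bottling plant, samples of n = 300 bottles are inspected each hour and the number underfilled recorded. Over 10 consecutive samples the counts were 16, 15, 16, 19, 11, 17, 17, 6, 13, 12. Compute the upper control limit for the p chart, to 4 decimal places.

0.0841

p̄ = Σdᵢ / (k·n) = 142 / (10 × 300) = 0.04733
UCL = p̄ + 3·√(p̄(1−p̄)/n) = 0.04733 + 3 × √(0.04733×0.95267/300) = 0.04733 + 3 × 0.01226 = 0.08411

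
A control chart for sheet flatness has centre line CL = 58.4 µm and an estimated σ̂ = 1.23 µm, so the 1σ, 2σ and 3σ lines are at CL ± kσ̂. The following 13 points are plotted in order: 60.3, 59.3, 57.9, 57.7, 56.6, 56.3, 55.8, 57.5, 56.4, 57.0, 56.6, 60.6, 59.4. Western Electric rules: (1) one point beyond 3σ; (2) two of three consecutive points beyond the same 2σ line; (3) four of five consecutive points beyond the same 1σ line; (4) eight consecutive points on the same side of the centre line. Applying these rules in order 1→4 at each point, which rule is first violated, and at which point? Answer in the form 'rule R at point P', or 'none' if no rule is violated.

rule 3 at point 9

Zone of each point (C = within 1σ̂, B = 1σ̂–2σ̂, A = 2σ̂–3σ̂, * = beyond 3σ̂; sign = side of CL): 1:+B, 2:+C, 3:-C, 4:-C, 5:-B, 6:-B, 7:-A, 8:-C, 9:-B, 10:-B, 11:-B, 12:+B, 13:+C
Rule 3 (four of five consecutive points beyond the same 1σ limit) is satisfied at point 9.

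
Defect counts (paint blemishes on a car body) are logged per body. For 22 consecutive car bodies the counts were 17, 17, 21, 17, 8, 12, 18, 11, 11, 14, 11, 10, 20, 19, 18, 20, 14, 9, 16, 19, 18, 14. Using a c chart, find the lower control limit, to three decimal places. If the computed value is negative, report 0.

3.493

c̄ = (17 + 17 + 21 + 17 + 8 + 12 + 18 + 11 + 11 + 14 + 11 + 10 + 20 + 19 + 18 + 20 + 14 + 9 + 16 + 19 + 18 + 14) / 22 = 334 / 22 = 15.1818
LCL = c̄ − 3√c̄ = 15.1818 − 3 × 3.8964 = 3.4927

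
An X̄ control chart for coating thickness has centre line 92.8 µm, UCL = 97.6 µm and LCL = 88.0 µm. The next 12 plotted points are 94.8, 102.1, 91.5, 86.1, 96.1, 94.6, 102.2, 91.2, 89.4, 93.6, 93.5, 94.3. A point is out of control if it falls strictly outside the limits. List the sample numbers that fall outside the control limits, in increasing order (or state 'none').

2, 4, 7

Compare each point to [88.0, 97.6]: sample 2 = 102.1 > UCL; sample 4 = 86.1 < LCL; sample 7 = 102.2 > UCL.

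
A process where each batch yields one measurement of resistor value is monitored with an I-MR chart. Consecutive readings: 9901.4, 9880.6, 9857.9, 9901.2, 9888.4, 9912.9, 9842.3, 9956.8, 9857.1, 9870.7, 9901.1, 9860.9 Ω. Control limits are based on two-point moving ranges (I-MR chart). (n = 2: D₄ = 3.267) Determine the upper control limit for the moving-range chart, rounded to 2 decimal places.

Moving ranges: 20.8, 22.7, 43.3, 12.8, 24.5, 70.6, 114.5, 99.7, 13.6, 30.4, 40.2; M̄R̄ = 493.1000 / 11 = 44.8273
UCL_MR = D₄·M̄R̄ = 3.267 × 44.8273 = 146.4507

146.45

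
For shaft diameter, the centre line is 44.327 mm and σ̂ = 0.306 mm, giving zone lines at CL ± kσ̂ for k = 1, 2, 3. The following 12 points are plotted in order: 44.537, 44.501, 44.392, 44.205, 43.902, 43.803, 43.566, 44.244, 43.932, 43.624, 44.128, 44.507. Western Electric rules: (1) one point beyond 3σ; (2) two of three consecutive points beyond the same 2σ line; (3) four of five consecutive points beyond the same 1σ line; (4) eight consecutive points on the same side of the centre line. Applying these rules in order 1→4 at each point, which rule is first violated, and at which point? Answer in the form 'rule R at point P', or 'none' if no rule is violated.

Zone of each point (C = within 1σ̂, B = 1σ̂–2σ̂, A = 2σ̂–3σ̂, * = beyond 3σ̂; sign = side of CL): 1:+C, 2:+C, 3:+C, 4:-C, 5:-B, 6:-B, 7:-A, 8:-C, 9:-B, 10:-A, 11:-C, 12:+C
Rule 3 (four of five consecutive points beyond the same 1σ limit) is satisfied at point 9.

rule 3 at point 9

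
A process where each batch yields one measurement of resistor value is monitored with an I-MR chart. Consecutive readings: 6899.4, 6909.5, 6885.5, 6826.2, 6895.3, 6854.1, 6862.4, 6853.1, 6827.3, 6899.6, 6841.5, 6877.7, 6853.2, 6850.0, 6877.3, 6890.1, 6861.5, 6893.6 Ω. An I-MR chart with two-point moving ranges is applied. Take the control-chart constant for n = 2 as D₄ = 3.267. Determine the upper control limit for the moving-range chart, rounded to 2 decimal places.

104.20

Moving ranges: 10.1, 24.0, 59.3, 69.1, 41.2, 8.3, 9.3, 25.8, 72.3, 58.1, 36.2, 24.5, 3.2, 27.3, 12.8, 28.6, 32.1; M̄R̄ = 542.2000 / 17 = 31.8941
UCL_MR = D₄·M̄R̄ = 3.267 × 31.8941 = 104.1981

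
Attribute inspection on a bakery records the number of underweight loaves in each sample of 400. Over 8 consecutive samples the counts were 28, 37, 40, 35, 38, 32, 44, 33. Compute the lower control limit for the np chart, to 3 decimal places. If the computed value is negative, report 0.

18.731

p̄ = Σdᵢ / (k·n) = 287 / (8 × 400) = 0.08969
LCL = np̄ − 3·√(np̄(1−p̄)) = 35.8750 − 3 × 5.7147 = 18.7310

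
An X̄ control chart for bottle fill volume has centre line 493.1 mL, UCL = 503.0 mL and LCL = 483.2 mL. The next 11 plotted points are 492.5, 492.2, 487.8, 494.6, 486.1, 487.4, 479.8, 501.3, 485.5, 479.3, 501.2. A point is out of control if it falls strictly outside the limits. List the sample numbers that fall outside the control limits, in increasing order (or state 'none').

Compare each point to [483.2, 503.0]: sample 7 = 479.8 < LCL; sample 10 = 479.3 < LCL.

7, 10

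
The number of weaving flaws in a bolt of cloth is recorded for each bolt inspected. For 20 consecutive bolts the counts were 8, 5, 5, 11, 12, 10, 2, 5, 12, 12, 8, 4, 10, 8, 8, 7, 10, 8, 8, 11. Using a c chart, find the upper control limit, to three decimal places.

16.791

c̄ = (8 + 5 + 5 + 11 + 12 + 10 + 2 + 5 + 12 + 12 + 8 + 4 + 10 + 8 + 8 + 7 + 10 + 8 + 8 + 11) / 20 = 164 / 20 = 8.2000
UCL = c̄ + 3√c̄ = 8.2000 + 3 × √8.2000 = 8.2000 + 3 × 2.8636 = 16.7907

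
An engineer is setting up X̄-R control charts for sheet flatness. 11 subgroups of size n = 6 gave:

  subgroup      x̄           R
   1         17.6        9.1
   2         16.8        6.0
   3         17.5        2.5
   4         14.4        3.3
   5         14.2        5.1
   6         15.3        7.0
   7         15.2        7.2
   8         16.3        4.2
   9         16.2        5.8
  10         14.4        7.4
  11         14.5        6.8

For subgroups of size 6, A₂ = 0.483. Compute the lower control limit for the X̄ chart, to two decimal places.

X̄̄ = (17.6 + 16.8 + 17.5 + 14.4 + 14.2 + 15.3 + 15.2 + 16.3 + 16.2 + 14.4 + 14.5) / 11 = 172.4000 / 11 = 15.6727
R̄ = (9.1 + 6.0 + 2.5 + 3.3 + 5.1 + 7.0 + 7.2 + 4.2 + 5.8 + 7.4 + 6.8) / 11 = 64.4000 / 11 = 5.8545
LCL = X̄̄ − A₂·R̄ = 15.6727 − 0.483 × 5.8545 = 12.8450

12.84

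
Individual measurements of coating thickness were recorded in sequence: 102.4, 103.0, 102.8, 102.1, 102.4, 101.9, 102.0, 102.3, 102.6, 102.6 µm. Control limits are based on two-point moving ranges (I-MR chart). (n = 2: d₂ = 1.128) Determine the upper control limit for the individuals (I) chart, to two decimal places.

X̄ = (102.4 + 103.0 + 102.8 + 102.1 + 102.4 + 101.9 + 102.0 + 102.3 + 102.6 + 102.6) / 10 = 102.4100
Moving ranges: 0.6, 0.2, 0.7, 0.3, 0.5, 0.1, 0.3, 0.3, 0.0; M̄R̄ = 3.0000 / 9 = 0.3333
UCL = X̄ + 3·M̄R̄/d₂ = 102.4100 + 3 × 0.3333 / 1.128 = 103.2965

103.30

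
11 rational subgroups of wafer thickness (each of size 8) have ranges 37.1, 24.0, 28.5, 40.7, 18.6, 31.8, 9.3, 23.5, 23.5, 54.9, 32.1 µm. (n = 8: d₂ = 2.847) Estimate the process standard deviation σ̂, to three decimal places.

10.346

R̄ = (37.1 + 24.0 + 28.5 + 40.7 + 18.6 + 31.8 + 9.3 + 23.5 + 23.5 + 54.9 + 32.1) / 11 = 29.4545
σ̂ = R̄ / d₂ = 29.4545 / 2.847 = 10.3458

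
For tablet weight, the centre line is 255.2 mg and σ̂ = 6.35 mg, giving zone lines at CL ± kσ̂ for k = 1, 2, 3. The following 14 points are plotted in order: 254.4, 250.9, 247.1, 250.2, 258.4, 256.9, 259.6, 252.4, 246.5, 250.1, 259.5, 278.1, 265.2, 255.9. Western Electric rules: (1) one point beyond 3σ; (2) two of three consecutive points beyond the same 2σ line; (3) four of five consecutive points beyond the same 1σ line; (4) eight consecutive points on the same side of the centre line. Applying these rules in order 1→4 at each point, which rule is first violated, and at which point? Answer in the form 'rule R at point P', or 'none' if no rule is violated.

rule 1 at point 12

Zone of each point (C = within 1σ̂, B = 1σ̂–2σ̂, A = 2σ̂–3σ̂, * = beyond 3σ̂; sign = side of CL): 1:-C, 2:-C, 3:-B, 4:-C, 5:+C, 6:+C, 7:+C, 8:-C, 9:-B, 10:-C, 11:+C, 12:+*, 13:+B, 14:+C
Rule 1 (one point beyond the 3σ limits) is satisfied at point 12.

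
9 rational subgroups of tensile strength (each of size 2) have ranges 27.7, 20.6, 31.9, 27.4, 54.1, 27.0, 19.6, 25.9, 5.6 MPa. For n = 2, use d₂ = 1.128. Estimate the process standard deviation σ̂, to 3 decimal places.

23.621

R̄ = (27.7 + 20.6 + 31.9 + 27.4 + 54.1 + 27.0 + 19.6 + 25.9 + 5.6) / 9 = 26.6444
σ̂ = R̄ / d₂ = 26.6444 / 1.128 = 23.6210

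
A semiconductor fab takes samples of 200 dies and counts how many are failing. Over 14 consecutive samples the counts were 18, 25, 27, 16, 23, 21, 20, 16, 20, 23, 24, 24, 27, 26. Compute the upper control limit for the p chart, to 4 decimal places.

0.1773

p̄ = Σdᵢ / (k·n) = 310 / (14 × 200) = 0.11071
UCL = p̄ + 3·√(p̄(1−p̄)/n) = 0.11071 + 3 × √(0.11071×0.88929/200) = 0.11071 + 3 × 0.02219 = 0.17728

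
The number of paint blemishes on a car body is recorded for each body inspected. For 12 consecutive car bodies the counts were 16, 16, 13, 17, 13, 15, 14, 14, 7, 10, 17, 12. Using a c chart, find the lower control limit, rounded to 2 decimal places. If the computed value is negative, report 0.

2.58

c̄ = (16 + 16 + 13 + 17 + 13 + 15 + 14 + 14 + 7 + 10 + 17 + 12) / 12 = 164 / 12 = 13.6667
LCL = c̄ − 3√c̄ = 13.6667 − 3 × 3.6968 = 2.5761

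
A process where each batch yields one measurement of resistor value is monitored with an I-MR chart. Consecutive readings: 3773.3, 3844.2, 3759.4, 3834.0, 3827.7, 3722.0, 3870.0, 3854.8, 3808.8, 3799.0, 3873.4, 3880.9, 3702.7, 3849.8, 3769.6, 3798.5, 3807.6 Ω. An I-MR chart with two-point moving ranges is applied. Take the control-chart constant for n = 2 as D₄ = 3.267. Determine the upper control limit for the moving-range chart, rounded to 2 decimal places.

221.89

Moving ranges: 70.9, 84.8, 74.6, 6.3, 105.7, 148.0, 15.2, 46.0, 9.8, 74.4, 7.5, 178.2, 147.1, 80.2, 28.9, 9.1; M̄R̄ = 1086.7000 / 16 = 67.9188
UCL_MR = D₄·M̄R̄ = 3.267 × 67.9188 = 221.8906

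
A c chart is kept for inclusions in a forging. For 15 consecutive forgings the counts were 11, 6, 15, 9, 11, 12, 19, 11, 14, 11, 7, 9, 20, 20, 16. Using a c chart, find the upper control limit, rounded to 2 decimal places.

c̄ = (11 + 6 + 15 + 9 + 11 + 12 + 19 + 11 + 14 + 11 + 7 + 9 + 20 + 20 + 16) / 15 = 191 / 15 = 12.7333
UCL = c̄ + 3√c̄ = 12.7333 + 3 × √12.7333 = 12.7333 + 3 × 3.5684 = 23.4385

23.44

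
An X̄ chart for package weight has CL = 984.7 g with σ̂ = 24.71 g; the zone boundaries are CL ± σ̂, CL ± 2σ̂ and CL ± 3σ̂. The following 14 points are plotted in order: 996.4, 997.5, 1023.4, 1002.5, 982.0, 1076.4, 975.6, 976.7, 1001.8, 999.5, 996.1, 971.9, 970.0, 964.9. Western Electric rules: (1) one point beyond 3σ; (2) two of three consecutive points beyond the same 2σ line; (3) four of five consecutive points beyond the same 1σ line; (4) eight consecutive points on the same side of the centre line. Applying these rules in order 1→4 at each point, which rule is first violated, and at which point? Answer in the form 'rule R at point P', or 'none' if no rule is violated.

rule 1 at point 6

Zone of each point (C = within 1σ̂, B = 1σ̂–2σ̂, A = 2σ̂–3σ̂, * = beyond 3σ̂; sign = side of CL): 1:+C, 2:+C, 3:+B, 4:+C, 5:-C, 6:+*, 7:-C, 8:-C, 9:+C, 10:+C, 11:+C, 12:-C, 13:-C, 14:-C
Rule 1 (one point beyond the 3σ limits) is satisfied at point 6.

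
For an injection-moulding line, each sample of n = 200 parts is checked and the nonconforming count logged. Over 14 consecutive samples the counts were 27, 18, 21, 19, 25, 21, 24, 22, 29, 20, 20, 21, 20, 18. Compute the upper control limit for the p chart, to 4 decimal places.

p̄ = Σdᵢ / (k·n) = 305 / (14 × 200) = 0.10893
UCL = p̄ + 3·√(p̄(1−p̄)/n) = 0.10893 + 3 × √(0.10893×0.89107/200) = 0.10893 + 3 × 0.02203 = 0.17502

0.1750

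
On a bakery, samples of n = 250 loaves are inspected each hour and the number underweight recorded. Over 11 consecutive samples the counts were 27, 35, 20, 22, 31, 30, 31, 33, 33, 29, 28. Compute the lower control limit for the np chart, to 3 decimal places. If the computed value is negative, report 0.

13.810

p̄ = Σdᵢ / (k·n) = 319 / (11 × 250) = 0.11600
LCL = np̄ − 3·√(np̄(1−p̄)) = 29.0000 − 3 × 5.0632 = 13.8104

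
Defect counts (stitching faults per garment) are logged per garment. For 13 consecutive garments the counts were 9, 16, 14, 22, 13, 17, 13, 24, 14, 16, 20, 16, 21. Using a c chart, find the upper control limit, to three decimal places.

28.739

c̄ = (9 + 16 + 14 + 22 + 13 + 17 + 13 + 24 + 14 + 16 + 20 + 16 + 21) / 13 = 215 / 13 = 16.5385
UCL = c̄ + 3√c̄ = 16.5385 + 3 × √16.5385 = 16.5385 + 3 × 4.0668 = 28.7387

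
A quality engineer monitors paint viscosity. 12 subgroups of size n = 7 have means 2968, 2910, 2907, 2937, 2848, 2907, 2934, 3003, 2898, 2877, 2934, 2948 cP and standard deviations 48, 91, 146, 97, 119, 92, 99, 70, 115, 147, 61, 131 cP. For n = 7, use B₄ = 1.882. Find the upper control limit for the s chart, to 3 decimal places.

s̄ = (48 + 91 + 146 + 97 + 119 + 92 + 99 + 70 + 115 + 147 + 61 + 131) / 12 = 101.3333
UCL_s = B₄·s̄ = 1.882 × 101.3333 = 190.7093

190.709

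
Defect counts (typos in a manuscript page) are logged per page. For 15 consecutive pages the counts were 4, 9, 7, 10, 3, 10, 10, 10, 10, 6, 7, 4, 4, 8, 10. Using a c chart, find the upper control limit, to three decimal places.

c̄ = (4 + 9 + 7 + 10 + 3 + 10 + 10 + 10 + 10 + 6 + 7 + 4 + 4 + 8 + 10) / 15 = 112 / 15 = 7.4667
UCL = c̄ + 3√c̄ = 7.4667 + 3 × √7.4667 = 7.4667 + 3 × 2.7325 = 15.6642

15.664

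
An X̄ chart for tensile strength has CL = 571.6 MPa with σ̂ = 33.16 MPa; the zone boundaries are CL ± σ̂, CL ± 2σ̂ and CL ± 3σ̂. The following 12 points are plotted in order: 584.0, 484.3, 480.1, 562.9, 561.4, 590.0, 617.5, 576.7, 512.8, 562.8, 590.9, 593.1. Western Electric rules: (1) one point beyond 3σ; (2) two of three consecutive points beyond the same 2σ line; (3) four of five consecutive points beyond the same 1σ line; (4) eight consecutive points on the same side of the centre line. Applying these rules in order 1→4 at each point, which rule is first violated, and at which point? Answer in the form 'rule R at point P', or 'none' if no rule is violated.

rule 2 at point 3

Zone of each point (C = within 1σ̂, B = 1σ̂–2σ̂, A = 2σ̂–3σ̂, * = beyond 3σ̂; sign = side of CL): 1:+C, 2:-A, 3:-A, 4:-C, 5:-C, 6:+C, 7:+B, 8:+C, 9:-B, 10:-C, 11:+C, 12:+C
Rule 2 (two of three consecutive points beyond the same 2σ limit) is satisfied at point 3.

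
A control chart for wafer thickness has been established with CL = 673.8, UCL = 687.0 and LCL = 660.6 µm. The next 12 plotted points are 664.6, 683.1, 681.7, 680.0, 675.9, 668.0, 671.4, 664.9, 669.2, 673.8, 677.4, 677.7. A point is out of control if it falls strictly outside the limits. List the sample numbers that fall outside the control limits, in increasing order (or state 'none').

none

All 12 points lie within [660.6, 687.0].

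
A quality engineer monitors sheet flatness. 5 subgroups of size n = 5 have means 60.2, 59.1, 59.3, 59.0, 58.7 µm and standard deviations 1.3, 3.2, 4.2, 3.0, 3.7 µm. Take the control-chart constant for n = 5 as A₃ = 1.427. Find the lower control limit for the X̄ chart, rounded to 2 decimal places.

54.86

X̄̄ = (60.2 + 59.1 + 59.3 + 59.0 + 58.7) / 5 = 59.2600
s̄ = (1.3 + 3.2 + 4.2 + 3.0 + 3.7) / 5 = 3.0800
LCL = X̄̄ − A₃·s̄ = 59.2600 − 1.427 × 3.0800 = 54.8648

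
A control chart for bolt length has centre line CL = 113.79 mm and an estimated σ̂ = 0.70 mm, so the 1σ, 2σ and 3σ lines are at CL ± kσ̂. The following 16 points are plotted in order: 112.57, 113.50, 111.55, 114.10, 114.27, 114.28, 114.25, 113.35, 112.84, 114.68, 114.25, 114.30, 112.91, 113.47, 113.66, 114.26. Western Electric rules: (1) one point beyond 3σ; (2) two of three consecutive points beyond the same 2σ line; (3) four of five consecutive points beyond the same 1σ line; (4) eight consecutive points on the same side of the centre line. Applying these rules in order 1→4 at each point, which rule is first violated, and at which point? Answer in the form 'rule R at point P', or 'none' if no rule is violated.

Zone of each point (C = within 1σ̂, B = 1σ̂–2σ̂, A = 2σ̂–3σ̂, * = beyond 3σ̂; sign = side of CL): 1:-B, 2:-C, 3:-*, 4:+C, 5:+C, 6:+C, 7:+C, 8:-C, 9:-B, 10:+B, 11:+C, 12:+C, 13:-B, 14:-C, 15:-C, 16:+C
Rule 1 (one point beyond the 3σ limits) is satisfied at point 3.

rule 1 at point 3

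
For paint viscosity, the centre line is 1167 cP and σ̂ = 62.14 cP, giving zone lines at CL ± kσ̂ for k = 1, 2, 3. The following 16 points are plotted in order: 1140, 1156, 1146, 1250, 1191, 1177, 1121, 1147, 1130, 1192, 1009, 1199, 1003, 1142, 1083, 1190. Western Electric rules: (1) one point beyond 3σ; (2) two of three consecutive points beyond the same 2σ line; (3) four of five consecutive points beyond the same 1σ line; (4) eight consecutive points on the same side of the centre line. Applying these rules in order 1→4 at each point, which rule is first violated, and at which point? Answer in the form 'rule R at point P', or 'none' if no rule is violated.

rule 2 at point 13

Zone of each point (C = within 1σ̂, B = 1σ̂–2σ̂, A = 2σ̂–3σ̂, * = beyond 3σ̂; sign = side of CL): 1:-C, 2:-C, 3:-C, 4:+B, 5:+C, 6:+C, 7:-C, 8:-C, 9:-C, 10:+C, 11:-A, 12:+C, 13:-A, 14:-C, 15:-B, 16:+C
Rule 2 (two of three consecutive points beyond the same 2σ limit) is satisfied at point 13.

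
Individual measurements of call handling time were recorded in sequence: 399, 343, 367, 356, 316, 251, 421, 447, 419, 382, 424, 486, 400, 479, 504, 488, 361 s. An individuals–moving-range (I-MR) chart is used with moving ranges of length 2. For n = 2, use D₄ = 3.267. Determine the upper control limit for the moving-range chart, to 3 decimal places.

182.544

Moving ranges: 56, 24, 11, 40, 65, 170, 26, 28, 37, 42, 62, 86, 79, 25, 16, 127; M̄R̄ = 894.0000 / 16 = 55.8750
UCL_MR = D₄·M̄R̄ = 3.267 × 55.8750 = 182.5436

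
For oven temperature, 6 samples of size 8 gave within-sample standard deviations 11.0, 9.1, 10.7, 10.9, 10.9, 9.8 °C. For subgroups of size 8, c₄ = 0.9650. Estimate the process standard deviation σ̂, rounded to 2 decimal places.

s̄ = (11.0 + 9.1 + 10.7 + 10.9 + 10.9 + 9.8) / 6 = 10.4000
σ̂ = s̄ / c₄ = 10.4000 / 0.9650 = 10.7772

10.78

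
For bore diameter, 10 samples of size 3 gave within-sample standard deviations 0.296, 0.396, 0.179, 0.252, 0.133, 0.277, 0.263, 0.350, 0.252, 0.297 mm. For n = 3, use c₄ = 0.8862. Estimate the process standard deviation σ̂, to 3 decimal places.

0.304

s̄ = (0.296 + 0.396 + 0.179 + 0.252 + 0.133 + 0.277 + 0.263 + 0.350 + 0.252 + 0.297) / 10 = 0.2695
σ̂ = s̄ / c₄ = 0.2695 / 0.8862 = 0.3041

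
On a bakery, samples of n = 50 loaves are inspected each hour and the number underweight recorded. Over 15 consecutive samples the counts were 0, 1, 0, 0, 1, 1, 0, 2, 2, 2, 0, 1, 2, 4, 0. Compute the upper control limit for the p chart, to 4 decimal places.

p̄ = Σdᵢ / (k·n) = 16 / (15 × 50) = 0.02133
UCL = p̄ + 3·√(p̄(1−p̄)/n) = 0.02133 + 3 × √(0.02133×0.97867/50) = 0.02133 + 3 × 0.02043 = 0.08264

0.0826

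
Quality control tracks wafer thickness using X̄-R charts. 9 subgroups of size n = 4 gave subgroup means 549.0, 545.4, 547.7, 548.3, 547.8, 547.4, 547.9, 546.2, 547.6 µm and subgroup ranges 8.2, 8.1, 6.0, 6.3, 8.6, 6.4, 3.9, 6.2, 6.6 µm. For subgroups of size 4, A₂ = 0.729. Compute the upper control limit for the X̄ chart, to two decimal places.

X̄̄ = (549.0 + 545.4 + 547.7 + 548.3 + 547.8 + 547.4 + 547.9 + 546.2 + 547.6) / 9 = 4927.3000 / 9 = 547.4778
R̄ = (8.2 + 8.1 + 6.0 + 6.3 + 8.6 + 6.4 + 3.9 + 6.2 + 6.6) / 9 = 60.3000 / 9 = 6.7000
UCL = X̄̄ + A₂·R̄ = 547.4778 + 0.729 × 6.7000 = 552.3621

552.36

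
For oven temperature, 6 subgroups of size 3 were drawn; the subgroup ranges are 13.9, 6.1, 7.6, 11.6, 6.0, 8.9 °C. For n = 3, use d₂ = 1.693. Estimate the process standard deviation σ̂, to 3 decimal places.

R̄ = (13.9 + 6.1 + 7.6 + 11.6 + 6.0 + 8.9) / 6 = 9.0167
σ̂ = R̄ / d₂ = 9.0167 / 1.693 = 5.3259

5.326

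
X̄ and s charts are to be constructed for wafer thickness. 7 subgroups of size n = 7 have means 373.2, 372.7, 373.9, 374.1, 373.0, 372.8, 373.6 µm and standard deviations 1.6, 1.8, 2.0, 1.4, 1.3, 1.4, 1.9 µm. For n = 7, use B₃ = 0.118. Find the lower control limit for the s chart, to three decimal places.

0.192

s̄ = (1.6 + 1.8 + 2.0 + 1.4 + 1.3 + 1.4 + 1.9) / 7 = 1.6286
LCL_s = B₃·s̄ = 0.118 × 1.6286 = 0.1922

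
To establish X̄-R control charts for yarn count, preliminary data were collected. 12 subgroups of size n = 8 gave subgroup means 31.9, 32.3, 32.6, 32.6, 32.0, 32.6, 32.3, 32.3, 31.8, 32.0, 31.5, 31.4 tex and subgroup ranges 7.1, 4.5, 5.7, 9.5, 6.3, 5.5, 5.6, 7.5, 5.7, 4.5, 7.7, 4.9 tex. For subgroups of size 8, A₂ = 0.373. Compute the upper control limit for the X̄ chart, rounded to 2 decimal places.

X̄̄ = (31.9 + 32.3 + 32.6 + 32.6 + 32.0 + 32.6 + 32.3 + 32.3 + 31.8 + 32.0 + 31.5 + 31.4) / 12 = 385.3000 / 12 = 32.1083
R̄ = (7.1 + 4.5 + 5.7 + 9.5 + 6.3 + 5.5 + 5.6 + 7.5 + 5.7 + 4.5 + 7.7 + 4.9) / 12 = 74.5000 / 12 = 6.2083
UCL = X̄̄ + A₂·R̄ = 32.1083 + 0.373 × 6.2083 = 34.4240

34.42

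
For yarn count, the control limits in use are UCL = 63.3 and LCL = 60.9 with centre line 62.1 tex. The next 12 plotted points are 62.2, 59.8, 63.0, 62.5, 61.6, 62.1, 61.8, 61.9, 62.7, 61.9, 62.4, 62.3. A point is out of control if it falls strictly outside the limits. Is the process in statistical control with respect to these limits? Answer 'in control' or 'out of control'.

out of control

Compare each point to [60.9, 63.3]: sample 2 = 59.8 < LCL.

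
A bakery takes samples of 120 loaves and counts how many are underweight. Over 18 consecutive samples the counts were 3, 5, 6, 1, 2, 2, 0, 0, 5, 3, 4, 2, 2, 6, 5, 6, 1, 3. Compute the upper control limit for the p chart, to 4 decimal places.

p̄ = Σdᵢ / (k·n) = 56 / (18 × 120) = 0.02593
UCL = p̄ + 3·√(p̄(1−p̄)/n) = 0.02593 + 3 × √(0.02593×0.97407/120) = 0.02593 + 3 × 0.01451 = 0.06945

0.0694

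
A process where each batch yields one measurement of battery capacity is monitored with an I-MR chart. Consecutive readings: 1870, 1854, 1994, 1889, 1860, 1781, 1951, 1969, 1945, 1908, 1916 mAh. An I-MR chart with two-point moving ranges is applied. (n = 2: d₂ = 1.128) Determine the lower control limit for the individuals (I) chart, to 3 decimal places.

1736.874

X̄ = (1870 + 1854 + 1994 + 1889 + 1860 + 1781 + 1951 + 1969 + 1945 + 1908 + 1916) / 11 = 1903.3636
Moving ranges: 16, 140, 105, 29, 79, 170, 18, 24, 37, 8; M̄R̄ = 626.0000 / 10 = 62.6000
LCL = X̄ − 3·M̄R̄/d₂ = 1903.3636 − 3 × 62.6000 / 1.128 = 1736.8743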